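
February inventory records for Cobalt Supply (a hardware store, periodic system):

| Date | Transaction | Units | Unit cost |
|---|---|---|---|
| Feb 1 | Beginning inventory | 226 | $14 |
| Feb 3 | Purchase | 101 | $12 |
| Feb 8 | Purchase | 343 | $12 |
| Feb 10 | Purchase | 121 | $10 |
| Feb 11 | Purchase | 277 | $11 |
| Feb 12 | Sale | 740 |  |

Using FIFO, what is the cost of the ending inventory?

Feb 12, 740 sold [FIFO — oldest first]: 226 @ $14 + 101 @ $12 + 343 @ $12 + 70 @ $10 = $9,192
Ending inventory: 51 @ $10 + 277 @ $11 = $3,557
Check: goods available $12,749 = COGS $9,192 + ending $3,557

Ending inventory = $3,557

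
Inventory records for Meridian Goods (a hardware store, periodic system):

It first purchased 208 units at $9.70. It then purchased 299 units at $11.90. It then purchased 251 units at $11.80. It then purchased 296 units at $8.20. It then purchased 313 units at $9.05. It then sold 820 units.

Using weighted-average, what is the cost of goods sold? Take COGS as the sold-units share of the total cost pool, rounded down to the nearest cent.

COGS = $8,276.39

Sale 1, sell 820: 820/1367 × $13,797.35 → $8,276.39
Ending inventory (cost pool remaining) = $5,520.96
Check: goods available $13,797.35 = COGS $8,276.39 + ending $5,520.96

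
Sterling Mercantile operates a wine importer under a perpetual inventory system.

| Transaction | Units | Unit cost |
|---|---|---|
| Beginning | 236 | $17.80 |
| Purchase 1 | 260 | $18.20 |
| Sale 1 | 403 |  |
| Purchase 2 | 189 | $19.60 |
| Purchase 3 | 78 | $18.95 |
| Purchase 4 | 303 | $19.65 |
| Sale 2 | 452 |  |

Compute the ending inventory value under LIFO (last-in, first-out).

Ending inventory = $3,968.20

Sale 1 (403) [LIFO — newest first]: 260 @ $18.20 + 143 @ $17.80 = $7,277.40
Sale 2 (452) [LIFO — newest first]: 303 @ $19.65 + 78 @ $18.95 + 71 @ $19.60 = $8,823.65
Total COGS = $7,277.40 + $8,823.65 = $16,101.05
Ending inventory: 93 @ $17.80 + 118 @ $19.60 = $3,968.20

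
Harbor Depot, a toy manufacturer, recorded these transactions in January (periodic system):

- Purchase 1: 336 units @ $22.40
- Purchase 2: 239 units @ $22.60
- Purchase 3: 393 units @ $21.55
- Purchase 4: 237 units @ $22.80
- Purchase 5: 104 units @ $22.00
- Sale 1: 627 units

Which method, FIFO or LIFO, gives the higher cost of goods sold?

FIFO COGS: 336 @ $22.40 + 239 @ $22.60 + 52 @ $21.55 = $14,048.40
LIFO COGS: 104 @ $22.00 + 237 @ $22.80 + 286 @ $21.55 = $13,854.90

FIFO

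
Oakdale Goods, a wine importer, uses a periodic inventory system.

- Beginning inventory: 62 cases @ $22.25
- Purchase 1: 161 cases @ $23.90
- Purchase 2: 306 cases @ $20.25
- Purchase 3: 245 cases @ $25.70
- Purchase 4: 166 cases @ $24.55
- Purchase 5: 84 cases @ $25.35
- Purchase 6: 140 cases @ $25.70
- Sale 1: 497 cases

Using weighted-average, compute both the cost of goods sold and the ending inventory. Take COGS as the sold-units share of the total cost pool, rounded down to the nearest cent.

Sale 1, sell 497: 497/1164 × $27,523.10 → $11,751.70
Ending inventory (cost pool remaining) = $15,771.40
Check: goods available $27,523.10 = COGS $11,751.70 + ending $15,771.40

COGS = $11,751.70; ending inventory = $15,771.40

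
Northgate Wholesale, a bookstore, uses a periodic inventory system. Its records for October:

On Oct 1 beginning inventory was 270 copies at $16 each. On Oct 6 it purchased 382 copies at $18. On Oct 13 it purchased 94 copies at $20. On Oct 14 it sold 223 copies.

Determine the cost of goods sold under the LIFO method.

COGS = $4,202

Oct 14, 223 sold [LIFO — newest first]: 94 @ $20 + 129 @ $18 = $4,202
Ending inventory: 270 @ $16 + 253 @ $18 = $8,874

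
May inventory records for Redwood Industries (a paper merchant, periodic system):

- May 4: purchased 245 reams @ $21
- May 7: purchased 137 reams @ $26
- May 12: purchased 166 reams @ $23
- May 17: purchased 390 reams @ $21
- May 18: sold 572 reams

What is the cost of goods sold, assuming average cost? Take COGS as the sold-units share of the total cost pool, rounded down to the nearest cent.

COGS = $12,632.17

May 18, sell 572: 572/938 × $20,715.00 → $12,632.17
Ending inventory (cost pool remaining) = $8,082.83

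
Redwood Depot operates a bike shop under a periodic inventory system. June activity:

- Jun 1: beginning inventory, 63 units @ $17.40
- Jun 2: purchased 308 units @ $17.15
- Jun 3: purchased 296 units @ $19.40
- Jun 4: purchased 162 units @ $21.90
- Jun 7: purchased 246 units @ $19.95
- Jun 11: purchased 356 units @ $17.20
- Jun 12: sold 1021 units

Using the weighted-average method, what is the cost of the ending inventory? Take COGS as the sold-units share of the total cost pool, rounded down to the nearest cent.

Ending inventory = $7,649.76

Jun 12, sell 1021: 1021/1431 × $26,699.50 → $19,049.74
Ending inventory (cost pool remaining) = $7,649.76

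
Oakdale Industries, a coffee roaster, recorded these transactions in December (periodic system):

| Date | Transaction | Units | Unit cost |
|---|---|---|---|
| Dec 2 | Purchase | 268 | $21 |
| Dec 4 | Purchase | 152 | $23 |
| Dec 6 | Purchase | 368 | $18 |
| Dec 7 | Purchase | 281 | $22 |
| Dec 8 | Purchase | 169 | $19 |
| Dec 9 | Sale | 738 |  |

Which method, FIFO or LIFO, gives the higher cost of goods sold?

FIFO

FIFO COGS: 268 @ $21 + 152 @ $23 + 318 @ $18 = $14,848
LIFO COGS: 169 @ $19 + 281 @ $22 + 288 @ $18 = $14,577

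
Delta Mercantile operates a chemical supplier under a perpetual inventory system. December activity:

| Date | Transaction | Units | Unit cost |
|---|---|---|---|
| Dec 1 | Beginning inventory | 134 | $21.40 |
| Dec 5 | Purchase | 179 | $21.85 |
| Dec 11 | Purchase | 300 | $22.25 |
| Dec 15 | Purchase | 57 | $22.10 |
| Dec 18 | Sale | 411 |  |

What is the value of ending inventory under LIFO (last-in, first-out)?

Dec 18, 411 sold [LIFO — newest first]: 57 @ $22.10 + 300 @ $22.25 + 54 @ $21.85 = $9,114.60
Ending inventory: 134 @ $21.40 + 125 @ $21.85 = $5,598.85

Ending inventory = $5,598.85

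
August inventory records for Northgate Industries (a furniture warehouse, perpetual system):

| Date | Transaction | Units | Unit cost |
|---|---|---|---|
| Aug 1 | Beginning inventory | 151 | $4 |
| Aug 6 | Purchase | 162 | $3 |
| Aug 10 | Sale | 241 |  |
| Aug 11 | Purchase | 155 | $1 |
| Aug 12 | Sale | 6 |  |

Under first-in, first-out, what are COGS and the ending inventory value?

Aug 10, 241 sold [FIFO — oldest first]: 151 @ $4 + 90 @ $3 = $874
Aug 12, 6 sold [FIFO — oldest first]: 6 @ $3 = $18
Total COGS = $874 + $18 = $892
Ending inventory: 66 @ $3 + 155 @ $1 = $353
Check: goods available $1,245 = COGS $892 + ending $353

COGS = $892; ending inventory = $353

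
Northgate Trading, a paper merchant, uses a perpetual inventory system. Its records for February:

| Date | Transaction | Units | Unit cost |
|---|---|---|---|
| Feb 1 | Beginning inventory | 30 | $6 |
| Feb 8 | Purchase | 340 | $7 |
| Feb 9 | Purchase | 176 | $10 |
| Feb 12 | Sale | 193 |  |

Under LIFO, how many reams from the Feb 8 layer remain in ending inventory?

323

Feb 12, 193 sold [LIFO — newest first]: 176 @ $10 + 17 @ $7 = $1,879
Ending inventory: 30 @ $6 + 323 @ $7 = $2,441
Check: goods available $4,320 = COGS $1,879 + ending $2,441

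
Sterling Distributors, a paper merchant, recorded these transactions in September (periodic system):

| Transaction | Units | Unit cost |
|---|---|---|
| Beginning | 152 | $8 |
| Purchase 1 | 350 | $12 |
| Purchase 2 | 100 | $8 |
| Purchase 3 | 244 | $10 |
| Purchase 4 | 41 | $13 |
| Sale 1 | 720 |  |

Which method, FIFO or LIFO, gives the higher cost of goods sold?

FIFO COGS: 152 @ $8 + 350 @ $12 + 100 @ $8 + 118 @ $10 = $7,396
LIFO COGS: 41 @ $13 + 244 @ $10 + 100 @ $8 + 335 @ $12 = $7,793

LIFO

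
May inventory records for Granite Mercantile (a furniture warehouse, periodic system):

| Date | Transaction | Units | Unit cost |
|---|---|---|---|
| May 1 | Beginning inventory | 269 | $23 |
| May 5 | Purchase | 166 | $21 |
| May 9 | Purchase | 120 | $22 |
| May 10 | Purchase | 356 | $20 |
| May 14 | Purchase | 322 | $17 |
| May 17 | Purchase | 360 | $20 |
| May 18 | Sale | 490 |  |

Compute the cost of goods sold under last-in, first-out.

May 18, 490 sold [LIFO — newest first]: 360 @ $20 + 130 @ $17 = $9,410
Ending inventory: 269 @ $23 + 166 @ $21 + 120 @ $22 + 356 @ $20 + 192 @ $17 = $22,697
Check: goods available $32,107 = COGS $9,410 + ending $22,697

COGS = $9,410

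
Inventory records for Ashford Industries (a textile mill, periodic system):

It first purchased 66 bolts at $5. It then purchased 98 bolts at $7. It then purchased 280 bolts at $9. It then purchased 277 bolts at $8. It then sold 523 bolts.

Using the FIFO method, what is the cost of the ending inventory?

Ending inventory = $1,584

Sale 1 (523) [FIFO — oldest first]: 66 @ $5 + 98 @ $7 + 280 @ $9 + 79 @ $8 = $4,168
Ending inventory: 198 @ $8 = $1,584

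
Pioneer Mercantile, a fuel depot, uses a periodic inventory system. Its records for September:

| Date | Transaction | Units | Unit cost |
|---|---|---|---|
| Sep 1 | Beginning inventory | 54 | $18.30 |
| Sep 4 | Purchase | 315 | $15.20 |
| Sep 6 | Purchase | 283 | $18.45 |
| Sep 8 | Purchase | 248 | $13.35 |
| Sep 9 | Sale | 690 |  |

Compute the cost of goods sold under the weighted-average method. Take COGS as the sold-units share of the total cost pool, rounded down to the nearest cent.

COGS = $10,969.73

Sep 9, sell 690: 690/900 × $14,308.35 → $10,969.73
Ending inventory (cost pool remaining) = $3,338.62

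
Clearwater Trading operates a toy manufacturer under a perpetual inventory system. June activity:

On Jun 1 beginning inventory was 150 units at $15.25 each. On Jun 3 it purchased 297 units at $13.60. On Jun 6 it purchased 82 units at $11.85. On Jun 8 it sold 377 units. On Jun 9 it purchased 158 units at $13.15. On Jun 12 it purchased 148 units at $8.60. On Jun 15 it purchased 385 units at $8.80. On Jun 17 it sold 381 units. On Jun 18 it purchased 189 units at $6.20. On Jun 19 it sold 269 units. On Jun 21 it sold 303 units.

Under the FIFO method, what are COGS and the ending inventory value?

Jun 8, 377 sold [FIFO — oldest first]: 150 @ $15.25 + 227 @ $13.60 = $5,374.70
Jun 17, 381 sold [FIFO — oldest first]: 70 @ $13.60 + 82 @ $11.85 + 158 @ $13.15 + 71 @ $8.60 = $4,612.00
Jun 19, 269 sold [FIFO — oldest first]: 77 @ $8.60 + 192 @ $8.80 = $2,351.80
Jun 21, 303 sold [FIFO — oldest first]: 193 @ $8.80 + 110 @ $6.20 = $2,380.40
Total COGS = $5,374.70 + $4,612.00 + $2,351.80 + $2,380.40 = $14,718.90
Ending inventory: 79 @ $6.20 = $489.80

COGS = $14,718.90; ending inventory = $489.80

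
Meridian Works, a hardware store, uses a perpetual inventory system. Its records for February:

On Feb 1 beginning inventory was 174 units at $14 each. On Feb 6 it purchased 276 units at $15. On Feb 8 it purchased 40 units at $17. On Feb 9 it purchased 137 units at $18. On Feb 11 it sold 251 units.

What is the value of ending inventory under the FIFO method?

Feb 11, 251 sold [FIFO — oldest first]: 174 @ $14 + 77 @ $15 = $3,591
Ending inventory: 199 @ $15 + 40 @ $17 + 137 @ $18 = $6,131
Check: goods available $9,722 = COGS $3,591 + ending $6,131

Ending inventory = $6,131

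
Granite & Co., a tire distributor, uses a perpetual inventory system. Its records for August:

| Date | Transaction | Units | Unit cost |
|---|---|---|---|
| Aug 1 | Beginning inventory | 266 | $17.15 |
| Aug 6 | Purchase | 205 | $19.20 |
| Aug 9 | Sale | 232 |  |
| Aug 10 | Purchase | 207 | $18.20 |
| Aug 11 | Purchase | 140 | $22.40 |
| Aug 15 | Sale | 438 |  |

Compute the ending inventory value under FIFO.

Ending inventory = $3,281.60

Aug 9, 232 sold [FIFO — oldest first]: 232 @ $17.15 = $3,978.80
Aug 15, 438 sold [FIFO — oldest first]: 34 @ $17.15 + 205 @ $19.20 + 199 @ $18.20 = $8,140.90
Total COGS = $3,978.80 + $8,140.90 = $12,119.70
Ending inventory: 8 @ $18.20 + 140 @ $22.40 = $3,281.60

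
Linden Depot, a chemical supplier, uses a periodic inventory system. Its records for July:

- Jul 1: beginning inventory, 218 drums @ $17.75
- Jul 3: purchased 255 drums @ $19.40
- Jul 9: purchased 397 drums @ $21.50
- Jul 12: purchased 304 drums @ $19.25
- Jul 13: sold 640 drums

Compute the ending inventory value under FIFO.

Jul 13, 640 sold [FIFO — oldest first]: 218 @ $17.75 + 255 @ $19.40 + 167 @ $21.50 = $12,407.00
Ending inventory: 230 @ $21.50 + 304 @ $19.25 = $10,797.00

Ending inventory = $10,797.00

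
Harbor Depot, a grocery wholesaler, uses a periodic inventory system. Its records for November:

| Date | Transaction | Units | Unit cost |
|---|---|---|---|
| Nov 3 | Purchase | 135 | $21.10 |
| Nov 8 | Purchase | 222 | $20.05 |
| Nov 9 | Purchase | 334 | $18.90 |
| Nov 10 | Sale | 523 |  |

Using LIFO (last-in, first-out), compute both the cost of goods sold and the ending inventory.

COGS = $10,102.05; ending inventory = $3,510.15

Nov 10, 523 sold [LIFO — newest first]: 334 @ $18.90 + 189 @ $20.05 = $10,102.05
Ending inventory: 135 @ $21.10 + 33 @ $20.05 = $3,510.15
Check: goods available $13,612.20 = COGS $10,102.05 + ending $3,510.15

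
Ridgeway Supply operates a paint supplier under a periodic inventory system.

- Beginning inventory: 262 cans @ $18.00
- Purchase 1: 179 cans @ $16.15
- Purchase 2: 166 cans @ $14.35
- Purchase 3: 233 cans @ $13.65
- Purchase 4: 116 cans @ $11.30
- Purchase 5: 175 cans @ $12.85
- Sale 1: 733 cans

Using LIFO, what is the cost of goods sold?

COGS = $9,816.55

Sale 1 (733) [LIFO — newest first]: 175 @ $12.85 + 116 @ $11.30 + 233 @ $13.65 + 166 @ $14.35 + 43 @ $16.15 = $9,816.55
Ending inventory: 262 @ $18.00 + 136 @ $16.15 = $6,912.40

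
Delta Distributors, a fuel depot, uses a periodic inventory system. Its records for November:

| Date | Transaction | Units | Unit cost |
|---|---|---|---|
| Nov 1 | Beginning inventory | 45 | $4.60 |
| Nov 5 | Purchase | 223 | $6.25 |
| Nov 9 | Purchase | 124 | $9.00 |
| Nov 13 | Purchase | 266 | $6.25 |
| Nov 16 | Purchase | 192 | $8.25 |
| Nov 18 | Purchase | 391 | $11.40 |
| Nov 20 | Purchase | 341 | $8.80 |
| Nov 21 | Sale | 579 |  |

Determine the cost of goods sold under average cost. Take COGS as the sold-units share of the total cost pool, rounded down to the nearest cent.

COGS = $4,912.14

Nov 21, sell 579: 579/1582 × $13,421.45 → $4,912.14
Ending inventory (cost pool remaining) = $8,509.31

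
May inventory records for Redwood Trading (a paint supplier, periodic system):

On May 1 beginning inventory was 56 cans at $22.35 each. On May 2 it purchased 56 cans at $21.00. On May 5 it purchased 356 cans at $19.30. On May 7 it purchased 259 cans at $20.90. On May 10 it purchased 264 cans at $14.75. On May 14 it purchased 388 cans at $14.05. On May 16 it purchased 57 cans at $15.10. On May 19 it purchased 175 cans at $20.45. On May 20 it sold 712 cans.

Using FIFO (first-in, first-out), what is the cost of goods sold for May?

May 20, 712 sold [FIFO — oldest first]: 56 @ $22.35 + 56 @ $21.00 + 356 @ $19.30 + 244 @ $20.90 = $14,398.00
Ending inventory: 15 @ $20.90 + 264 @ $14.75 + 388 @ $14.05 + 57 @ $15.10 + 175 @ $20.45 = $14,098.35

COGS = $14,398.00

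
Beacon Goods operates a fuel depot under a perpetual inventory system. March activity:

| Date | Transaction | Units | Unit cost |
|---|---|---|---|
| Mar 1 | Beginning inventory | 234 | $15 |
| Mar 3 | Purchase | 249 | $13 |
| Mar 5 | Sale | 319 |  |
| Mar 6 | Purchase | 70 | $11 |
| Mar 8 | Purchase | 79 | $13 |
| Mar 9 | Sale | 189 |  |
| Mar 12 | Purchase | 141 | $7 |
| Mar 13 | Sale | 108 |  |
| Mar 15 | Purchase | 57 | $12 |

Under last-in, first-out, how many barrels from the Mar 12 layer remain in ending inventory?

Mar 5, 319 sold [LIFO — newest first]: 249 @ $13 + 70 @ $15 = $4,287
Mar 9, 189 sold [LIFO — newest first]: 79 @ $13 + 70 @ $11 + 40 @ $15 = $2,397
Mar 13, 108 sold [LIFO — newest first]: 108 @ $7 = $756
Total COGS = $4,287 + $2,397 + $756 = $7,440
Ending inventory: 124 @ $15 + 33 @ $7 + 57 @ $12 = $2,775
Check: goods available $10,215 = COGS $7,440 + ending $2,775

33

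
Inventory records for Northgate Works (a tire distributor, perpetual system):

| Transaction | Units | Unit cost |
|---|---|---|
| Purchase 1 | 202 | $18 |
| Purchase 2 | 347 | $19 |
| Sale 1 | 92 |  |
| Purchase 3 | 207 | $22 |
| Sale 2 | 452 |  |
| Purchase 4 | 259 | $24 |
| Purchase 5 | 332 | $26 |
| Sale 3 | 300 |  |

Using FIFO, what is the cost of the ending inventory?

Ending inventory = $12,736

Sale 1 (92) [FIFO — oldest first]: 92 @ $18 = $1,656
Sale 2 (452) [FIFO — oldest first]: 110 @ $18 + 342 @ $19 = $8,478
Sale 3 (300) [FIFO — oldest first]: 5 @ $19 + 207 @ $22 + 88 @ $24 = $6,761
Total COGS = $1,656 + $8,478 + $6,761 = $16,895
Ending inventory: 171 @ $24 + 332 @ $26 = $12,736
Check: goods available $29,631 = COGS $16,895 + ending $12,736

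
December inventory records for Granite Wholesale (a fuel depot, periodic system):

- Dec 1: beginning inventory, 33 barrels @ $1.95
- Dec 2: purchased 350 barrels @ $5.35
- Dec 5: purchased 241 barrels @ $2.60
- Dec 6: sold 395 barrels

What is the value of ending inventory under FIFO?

Dec 6, 395 sold [FIFO — oldest first]: 33 @ $1.95 + 350 @ $5.35 + 12 @ $2.60 = $1,968.05
Ending inventory: 229 @ $2.60 = $595.40

Ending inventory = $595.40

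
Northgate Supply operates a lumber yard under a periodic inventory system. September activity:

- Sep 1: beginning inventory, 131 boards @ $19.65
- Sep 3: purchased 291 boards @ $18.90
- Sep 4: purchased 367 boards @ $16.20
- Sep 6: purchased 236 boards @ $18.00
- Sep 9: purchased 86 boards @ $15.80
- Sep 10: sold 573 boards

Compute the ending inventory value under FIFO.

Sep 10, 573 sold [FIFO — oldest first]: 131 @ $19.65 + 291 @ $18.90 + 151 @ $16.20 = $10,520.25
Ending inventory: 216 @ $16.20 + 236 @ $18.00 + 86 @ $15.80 = $9,106.00
Check: goods available $19,626.25 = COGS $10,520.25 + ending $9,106.00

Ending inventory = $9,106.00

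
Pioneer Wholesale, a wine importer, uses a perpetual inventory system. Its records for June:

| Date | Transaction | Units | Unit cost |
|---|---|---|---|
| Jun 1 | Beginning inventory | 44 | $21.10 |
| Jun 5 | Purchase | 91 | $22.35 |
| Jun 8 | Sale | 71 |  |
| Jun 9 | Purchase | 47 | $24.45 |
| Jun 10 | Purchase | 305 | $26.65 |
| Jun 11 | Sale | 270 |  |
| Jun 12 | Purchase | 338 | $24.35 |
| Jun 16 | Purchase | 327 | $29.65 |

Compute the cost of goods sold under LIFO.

COGS = $8,782.35

Jun 8, 71 sold [LIFO — newest first]: 71 @ $22.35 = $1,586.85
Jun 11, 270 sold [LIFO — newest first]: 270 @ $26.65 = $7,195.50
Total COGS = $1,586.85 + $7,195.50 = $8,782.35
Ending inventory: 44 @ $21.10 + 20 @ $22.35 + 47 @ $24.45 + 35 @ $26.65 + 338 @ $24.35 + 327 @ $29.65 = $21,383.15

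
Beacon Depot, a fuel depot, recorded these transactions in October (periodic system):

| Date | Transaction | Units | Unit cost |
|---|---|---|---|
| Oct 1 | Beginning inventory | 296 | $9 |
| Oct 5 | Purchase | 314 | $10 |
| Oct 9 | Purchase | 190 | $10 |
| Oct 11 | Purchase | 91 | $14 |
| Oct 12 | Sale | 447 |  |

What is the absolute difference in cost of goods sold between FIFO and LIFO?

FIFO COGS: 296 @ $9 + 151 @ $10 = $4,174
LIFO COGS: 91 @ $14 + 190 @ $10 + 166 @ $10 = $4,834
Difference = |$4,174 − $4,834| = $660

$660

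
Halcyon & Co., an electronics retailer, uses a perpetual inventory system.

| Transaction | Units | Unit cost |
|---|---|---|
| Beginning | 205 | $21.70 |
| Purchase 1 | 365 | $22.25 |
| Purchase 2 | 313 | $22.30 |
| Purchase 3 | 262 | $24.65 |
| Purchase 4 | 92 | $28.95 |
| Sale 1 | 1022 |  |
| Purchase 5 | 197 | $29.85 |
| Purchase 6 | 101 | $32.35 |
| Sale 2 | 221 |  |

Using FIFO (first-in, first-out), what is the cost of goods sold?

Sale 1 (1022) [FIFO — oldest first]: 205 @ $21.70 + 365 @ $22.25 + 313 @ $22.30 + 139 @ $24.65 = $22,976.00
Sale 2 (221) [FIFO — oldest first]: 123 @ $24.65 + 92 @ $28.95 + 6 @ $29.85 = $5,874.45
Total COGS = $22,976.00 + $5,874.45 = $28,850.45
Ending inventory: 191 @ $29.85 + 101 @ $32.35 = $8,968.70

COGS = $28,850.45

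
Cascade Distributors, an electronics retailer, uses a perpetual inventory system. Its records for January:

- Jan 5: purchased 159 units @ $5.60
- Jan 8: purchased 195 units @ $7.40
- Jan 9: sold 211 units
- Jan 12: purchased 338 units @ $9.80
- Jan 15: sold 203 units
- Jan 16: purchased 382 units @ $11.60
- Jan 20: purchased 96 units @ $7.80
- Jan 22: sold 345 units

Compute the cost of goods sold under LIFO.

Jan 9, 211 sold [LIFO — newest first]: 195 @ $7.40 + 16 @ $5.60 = $1,532.60
Jan 15, 203 sold [LIFO — newest first]: 203 @ $9.80 = $1,989.40
Jan 22, 345 sold [LIFO — newest first]: 96 @ $7.80 + 249 @ $11.60 = $3,637.20
Total COGS = $1,532.60 + $1,989.40 + $3,637.20 = $7,159.20
Ending inventory: 143 @ $5.60 + 135 @ $9.80 + 133 @ $11.60 = $3,666.60

COGS = $7,159.20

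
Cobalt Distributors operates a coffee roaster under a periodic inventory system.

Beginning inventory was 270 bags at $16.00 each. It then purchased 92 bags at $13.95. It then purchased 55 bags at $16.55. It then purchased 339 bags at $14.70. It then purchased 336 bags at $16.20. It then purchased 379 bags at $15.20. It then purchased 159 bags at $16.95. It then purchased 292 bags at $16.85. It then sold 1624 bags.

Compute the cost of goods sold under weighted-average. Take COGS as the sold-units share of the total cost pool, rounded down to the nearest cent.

COGS = $25,615.76

Sale 1, sell 1624: 1624/1922 × $30,316.20 → $25,615.76
Ending inventory (cost pool remaining) = $4,700.44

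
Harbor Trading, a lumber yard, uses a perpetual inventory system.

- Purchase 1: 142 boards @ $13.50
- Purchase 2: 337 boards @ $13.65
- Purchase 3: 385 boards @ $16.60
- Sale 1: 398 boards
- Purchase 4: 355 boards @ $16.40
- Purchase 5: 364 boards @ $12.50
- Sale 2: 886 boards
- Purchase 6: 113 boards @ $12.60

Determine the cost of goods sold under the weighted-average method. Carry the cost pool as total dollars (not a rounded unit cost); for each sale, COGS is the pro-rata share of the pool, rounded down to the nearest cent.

COGS = $18,906.32

After Purchase 1: 142 on hand, pool $1,917.00 (≈ $13.5000 each)
After Purchase 2: 479 on hand, pool $6,517.05 (≈ $13.6055 each)
After Purchase 3: 864 on hand, pool $12,908.05 (≈ $14.9399 each)
Sale 1, sell 398: 398/864 × $12,908.05 → $5,946.06
After Purchase 4: 821 on hand, pool $12,783.99 (≈ $15.5712 each)
After Purchase 5: 1185 on hand, pool $17,333.99 (≈ $14.6278 each)
Sale 2, sell 886: 886/1185 × $17,333.99 → $12,960.26
After Purchase 6: 412 on hand, pool $5,797.53 (≈ $14.0717 each)
Total COGS = $5,946.06 + $12,960.26 = $18,906.32
Ending inventory (cost pool remaining) = $5,797.53
Check: goods available $24,703.85 = COGS $18,906.32 + ending $5,797.53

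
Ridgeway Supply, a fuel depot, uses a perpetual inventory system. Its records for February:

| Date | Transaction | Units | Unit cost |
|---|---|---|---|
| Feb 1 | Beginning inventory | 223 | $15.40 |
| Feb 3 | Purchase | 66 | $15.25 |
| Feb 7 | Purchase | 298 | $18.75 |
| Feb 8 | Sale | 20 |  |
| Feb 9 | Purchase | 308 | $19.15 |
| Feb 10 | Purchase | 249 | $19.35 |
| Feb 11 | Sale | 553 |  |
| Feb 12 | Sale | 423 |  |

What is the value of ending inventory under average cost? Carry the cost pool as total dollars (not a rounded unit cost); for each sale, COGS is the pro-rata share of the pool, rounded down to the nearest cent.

After Feb 1: 223 on hand, pool $3,434.20 (≈ $15.4000 each)
After Feb 3: 289 on hand, pool $4,440.70 (≈ $15.3657 each)
After Feb 7: 587 on hand, pool $10,028.20 (≈ $17.0838 each)
Feb 8, sell 20: 20/587 × $10,028.20 → $341.67
After Feb 9: 875 on hand, pool $15,584.73 (≈ $17.8111 each)
After Feb 10: 1124 on hand, pool $20,402.88 (≈ $18.1520 each)
Feb 11, sell 553: 553/1124 × $20,402.88 → $10,038.07
Feb 12, sell 423: 423/571 × $10,364.81 → $7,678.30
Total COGS = $341.67 + $10,038.07 + $7,678.30 = $18,058.04
Ending inventory (cost pool remaining) = $2,686.51

Ending inventory = $2,686.51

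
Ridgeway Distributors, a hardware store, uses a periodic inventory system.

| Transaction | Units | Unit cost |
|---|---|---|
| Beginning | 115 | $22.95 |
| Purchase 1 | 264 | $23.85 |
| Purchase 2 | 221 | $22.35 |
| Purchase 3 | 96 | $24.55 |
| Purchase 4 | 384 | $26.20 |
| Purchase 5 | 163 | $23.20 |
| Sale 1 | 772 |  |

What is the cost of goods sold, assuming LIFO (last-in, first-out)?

COGS = $19,082.35

Sale 1 (772) [LIFO — newest first]: 163 @ $23.20 + 384 @ $26.20 + 96 @ $24.55 + 129 @ $22.35 = $19,082.35
Ending inventory: 115 @ $22.95 + 264 @ $23.85 + 92 @ $22.35 = $10,991.85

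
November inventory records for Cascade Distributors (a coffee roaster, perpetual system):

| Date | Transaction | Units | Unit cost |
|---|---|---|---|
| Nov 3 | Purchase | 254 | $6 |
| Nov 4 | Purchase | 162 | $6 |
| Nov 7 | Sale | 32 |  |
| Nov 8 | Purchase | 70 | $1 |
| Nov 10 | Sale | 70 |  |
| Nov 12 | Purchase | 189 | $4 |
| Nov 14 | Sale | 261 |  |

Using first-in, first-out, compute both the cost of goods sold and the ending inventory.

Nov 7, 32 sold [FIFO — oldest first]: 32 @ $6 = $192
Nov 10, 70 sold [FIFO — oldest first]: 70 @ $6 = $420
Nov 14, 261 sold [FIFO — oldest first]: 152 @ $6 + 109 @ $6 = $1,566
Total COGS = $192 + $420 + $1,566 = $2,178
Ending inventory: 53 @ $6 + 70 @ $1 + 189 @ $4 = $1,144
Check: goods available $3,322 = COGS $2,178 + ending $1,144

COGS = $2,178; ending inventory = $1,144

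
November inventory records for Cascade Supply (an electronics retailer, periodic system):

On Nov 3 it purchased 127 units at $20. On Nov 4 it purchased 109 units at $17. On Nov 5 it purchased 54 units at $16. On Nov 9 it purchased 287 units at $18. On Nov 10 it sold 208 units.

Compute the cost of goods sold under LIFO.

Nov 10, 208 sold [LIFO — newest first]: 208 @ $18 = $3,744
Ending inventory: 127 @ $20 + 109 @ $17 + 54 @ $16 + 79 @ $18 = $6,679

COGS = $3,744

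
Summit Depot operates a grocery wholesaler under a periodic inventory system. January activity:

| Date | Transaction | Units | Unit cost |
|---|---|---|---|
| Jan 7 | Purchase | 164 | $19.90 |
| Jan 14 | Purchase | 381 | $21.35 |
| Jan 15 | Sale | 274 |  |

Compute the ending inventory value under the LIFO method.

Ending inventory = $5,548.05

Jan 15, 274 sold [LIFO — newest first]: 274 @ $21.35 = $5,849.90
Ending inventory: 164 @ $19.90 + 107 @ $21.35 = $5,548.05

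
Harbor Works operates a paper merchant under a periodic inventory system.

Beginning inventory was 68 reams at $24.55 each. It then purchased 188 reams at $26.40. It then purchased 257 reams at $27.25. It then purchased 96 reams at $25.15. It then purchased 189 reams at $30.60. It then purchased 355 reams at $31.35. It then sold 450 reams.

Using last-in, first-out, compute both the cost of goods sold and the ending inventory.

Sale 1 (450) [LIFO — newest first]: 355 @ $31.35 + 95 @ $30.60 = $14,036.25
Ending inventory: 68 @ $24.55 + 188 @ $26.40 + 257 @ $27.25 + 96 @ $25.15 + 94 @ $30.60 = $18,926.65

COGS = $14,036.25; ending inventory = $18,926.65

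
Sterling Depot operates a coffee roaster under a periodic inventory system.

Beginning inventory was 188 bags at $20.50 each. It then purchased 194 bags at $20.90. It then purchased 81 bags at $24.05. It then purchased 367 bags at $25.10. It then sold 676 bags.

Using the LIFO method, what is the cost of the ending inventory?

Sale 1 (676) [LIFO — newest first]: 367 @ $25.10 + 81 @ $24.05 + 194 @ $20.90 + 34 @ $20.50 = $15,911.35
Ending inventory: 154 @ $20.50 = $3,157.00

Ending inventory = $3,157.00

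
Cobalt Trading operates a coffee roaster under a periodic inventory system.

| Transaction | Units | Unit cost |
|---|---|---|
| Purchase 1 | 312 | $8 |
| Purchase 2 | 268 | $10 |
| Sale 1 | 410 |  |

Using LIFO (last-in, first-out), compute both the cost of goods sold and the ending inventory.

Sale 1 (410) [LIFO — newest first]: 268 @ $10 + 142 @ $8 = $3,816
Ending inventory: 170 @ $8 = $1,360

COGS = $3,816; ending inventory = $1,360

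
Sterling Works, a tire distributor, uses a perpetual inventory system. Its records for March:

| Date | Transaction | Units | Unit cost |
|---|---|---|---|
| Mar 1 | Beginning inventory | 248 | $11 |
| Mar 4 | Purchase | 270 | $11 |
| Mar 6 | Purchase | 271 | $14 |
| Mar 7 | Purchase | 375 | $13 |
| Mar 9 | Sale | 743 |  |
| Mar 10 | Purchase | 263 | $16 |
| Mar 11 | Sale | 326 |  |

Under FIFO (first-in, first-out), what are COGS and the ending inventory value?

COGS = $13,132; ending inventory = $5,443

Mar 9, 743 sold [FIFO — oldest first]: 248 @ $11 + 270 @ $11 + 225 @ $14 = $8,848
Mar 11, 326 sold [FIFO — oldest first]: 46 @ $14 + 280 @ $13 = $4,284
Total COGS = $8,848 + $4,284 = $13,132
Ending inventory: 95 @ $13 + 263 @ $16 = $5,443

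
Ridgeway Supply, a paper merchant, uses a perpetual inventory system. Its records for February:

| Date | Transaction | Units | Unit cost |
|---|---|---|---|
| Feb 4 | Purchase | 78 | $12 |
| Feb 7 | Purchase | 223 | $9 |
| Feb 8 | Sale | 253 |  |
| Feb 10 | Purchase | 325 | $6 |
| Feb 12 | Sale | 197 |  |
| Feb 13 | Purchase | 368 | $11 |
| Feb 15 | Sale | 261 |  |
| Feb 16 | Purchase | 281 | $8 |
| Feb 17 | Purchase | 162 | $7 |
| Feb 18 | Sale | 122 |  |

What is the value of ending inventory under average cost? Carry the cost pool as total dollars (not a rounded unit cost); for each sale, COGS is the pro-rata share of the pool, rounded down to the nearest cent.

Ending inventory = $5,059.73

After Feb 4: 78 on hand, pool $936.00 (≈ $12.0000 each)
After Feb 7: 301 on hand, pool $2,943.00 (≈ $9.7774 each)
Feb 8, sell 253: 253/301 × $2,943.00 → $2,473.68
After Feb 10: 373 on hand, pool $2,419.32 (≈ $6.4861 each)
Feb 12, sell 197: 197/373 × $2,419.32 → $1,277.76
After Feb 13: 544 on hand, pool $5,189.56 (≈ $9.5396 each)
Feb 15, sell 261: 261/544 × $5,189.56 → $2,489.84
After Feb 16: 564 on hand, pool $4,947.72 (≈ $8.7726 each)
After Feb 17: 726 on hand, pool $6,081.72 (≈ $8.3770 each)
Feb 18, sell 122: 122/726 × $6,081.72 → $1,021.99
Total COGS = $2,473.68 + $1,277.76 + $2,489.84 + $1,021.99 = $7,263.27
Ending inventory (cost pool remaining) = $5,059.73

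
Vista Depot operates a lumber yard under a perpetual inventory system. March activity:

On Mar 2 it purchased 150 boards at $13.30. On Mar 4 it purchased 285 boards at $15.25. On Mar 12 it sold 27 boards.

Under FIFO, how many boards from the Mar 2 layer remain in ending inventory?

Mar 12, 27 sold [FIFO — oldest first]: 27 @ $13.30 = $359.10
Ending inventory: 123 @ $13.30 + 285 @ $15.25 = $5,982.15

123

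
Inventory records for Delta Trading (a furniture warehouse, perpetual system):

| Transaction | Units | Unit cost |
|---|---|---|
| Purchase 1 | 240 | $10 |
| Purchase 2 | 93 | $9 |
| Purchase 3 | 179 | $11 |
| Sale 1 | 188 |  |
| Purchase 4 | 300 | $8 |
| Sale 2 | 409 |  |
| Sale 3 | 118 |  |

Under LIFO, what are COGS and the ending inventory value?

COGS = $6,636; ending inventory = $970

Sale 1 (188) [LIFO — newest first]: 179 @ $11 + 9 @ $9 = $2,050
Sale 2 (409) [LIFO — newest first]: 300 @ $8 + 84 @ $9 + 25 @ $10 = $3,406
Sale 3 (118) [LIFO — newest first]: 118 @ $10 = $1,180
Total COGS = $2,050 + $3,406 + $1,180 = $6,636
Ending inventory: 97 @ $10 = $970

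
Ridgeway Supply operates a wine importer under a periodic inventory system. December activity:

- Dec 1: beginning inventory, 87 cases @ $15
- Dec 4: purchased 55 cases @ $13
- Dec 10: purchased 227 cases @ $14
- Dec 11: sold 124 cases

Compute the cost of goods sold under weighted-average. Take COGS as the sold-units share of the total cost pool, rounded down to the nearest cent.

Dec 11, sell 124: 124/369 × $5,198.00 → $1,746.75
Ending inventory (cost pool remaining) = $3,451.25

COGS = $1,746.75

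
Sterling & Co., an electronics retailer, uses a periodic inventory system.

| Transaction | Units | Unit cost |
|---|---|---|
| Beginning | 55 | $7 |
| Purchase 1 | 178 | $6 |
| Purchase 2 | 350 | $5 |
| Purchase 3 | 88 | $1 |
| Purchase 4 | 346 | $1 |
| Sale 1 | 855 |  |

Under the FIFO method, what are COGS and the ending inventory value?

COGS = $3,475; ending inventory = $162

Sale 1 (855) [FIFO — oldest first]: 55 @ $7 + 178 @ $6 + 350 @ $5 + 88 @ $1 + 184 @ $1 = $3,475
Ending inventory: 162 @ $1 = $162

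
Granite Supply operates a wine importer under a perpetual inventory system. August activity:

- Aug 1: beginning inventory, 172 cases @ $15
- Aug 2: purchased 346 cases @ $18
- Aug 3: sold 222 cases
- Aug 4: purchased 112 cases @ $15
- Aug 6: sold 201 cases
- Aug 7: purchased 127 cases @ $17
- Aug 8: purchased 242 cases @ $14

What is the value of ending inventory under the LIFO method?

Aug 3, 222 sold [LIFO — newest first]: 222 @ $18 = $3,996
Aug 6, 201 sold [LIFO — newest first]: 112 @ $15 + 89 @ $18 = $3,282
Total COGS = $3,996 + $3,282 = $7,278
Ending inventory: 172 @ $15 + 35 @ $18 + 127 @ $17 + 242 @ $14 = $8,757
Check: goods available $16,035 = COGS $7,278 + ending $8,757

Ending inventory = $8,757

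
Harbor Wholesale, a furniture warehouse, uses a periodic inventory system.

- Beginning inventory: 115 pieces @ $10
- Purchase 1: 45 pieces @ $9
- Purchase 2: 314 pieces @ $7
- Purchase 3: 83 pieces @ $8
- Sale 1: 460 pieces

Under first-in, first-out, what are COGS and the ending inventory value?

Sale 1 (460) [FIFO — oldest first]: 115 @ $10 + 45 @ $9 + 300 @ $7 = $3,655
Ending inventory: 14 @ $7 + 83 @ $8 = $762
Check: goods available $4,417 = COGS $3,655 + ending $762

COGS = $3,655; ending inventory = $762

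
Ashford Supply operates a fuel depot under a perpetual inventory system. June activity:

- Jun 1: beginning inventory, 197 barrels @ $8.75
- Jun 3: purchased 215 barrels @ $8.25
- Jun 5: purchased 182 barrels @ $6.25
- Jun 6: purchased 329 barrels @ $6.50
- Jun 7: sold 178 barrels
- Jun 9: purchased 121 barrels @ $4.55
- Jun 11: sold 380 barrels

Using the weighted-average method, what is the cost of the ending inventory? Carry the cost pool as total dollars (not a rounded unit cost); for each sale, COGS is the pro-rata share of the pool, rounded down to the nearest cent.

Ending inventory = $3,377.19

After Jun 1: 197 on hand, pool $1,723.75 (≈ $8.7500 each)
After Jun 3: 412 on hand, pool $3,497.50 (≈ $8.4891 each)
After Jun 5: 594 on hand, pool $4,635.00 (≈ $7.8030 each)
After Jun 6: 923 on hand, pool $6,773.50 (≈ $7.3386 each)
Jun 7, sell 178: 178/923 × $6,773.50 → $1,306.26
After Jun 9: 866 on hand, pool $6,017.79 (≈ $6.9489 each)
Jun 11, sell 380: 380/866 × $6,017.79 → $2,640.60
Total COGS = $1,306.26 + $2,640.60 = $3,946.86
Ending inventory (cost pool remaining) = $3,377.19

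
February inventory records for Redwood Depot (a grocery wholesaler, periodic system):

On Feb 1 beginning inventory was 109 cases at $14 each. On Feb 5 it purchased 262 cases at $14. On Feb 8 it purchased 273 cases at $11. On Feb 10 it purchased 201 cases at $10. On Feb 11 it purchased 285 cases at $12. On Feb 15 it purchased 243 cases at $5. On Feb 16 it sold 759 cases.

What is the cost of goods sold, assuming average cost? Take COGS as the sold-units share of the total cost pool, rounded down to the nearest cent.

Feb 16, sell 759: 759/1373 × $14,842.00 → $8,204.71
Ending inventory (cost pool remaining) = $6,637.29
Check: goods available $14,842.00 = COGS $8,204.71 + ending $6,637.29

COGS = $8,204.71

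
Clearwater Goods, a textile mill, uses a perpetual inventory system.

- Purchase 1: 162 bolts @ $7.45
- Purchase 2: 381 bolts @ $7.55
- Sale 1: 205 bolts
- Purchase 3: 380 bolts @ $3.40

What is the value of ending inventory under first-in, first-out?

Ending inventory = $3,843.90

Sale 1 (205) [FIFO — oldest first]: 162 @ $7.45 + 43 @ $7.55 = $1,531.55
Ending inventory: 338 @ $7.55 + 380 @ $3.40 = $3,843.90
Check: goods available $5,375.45 = COGS $1,531.55 + ending $3,843.90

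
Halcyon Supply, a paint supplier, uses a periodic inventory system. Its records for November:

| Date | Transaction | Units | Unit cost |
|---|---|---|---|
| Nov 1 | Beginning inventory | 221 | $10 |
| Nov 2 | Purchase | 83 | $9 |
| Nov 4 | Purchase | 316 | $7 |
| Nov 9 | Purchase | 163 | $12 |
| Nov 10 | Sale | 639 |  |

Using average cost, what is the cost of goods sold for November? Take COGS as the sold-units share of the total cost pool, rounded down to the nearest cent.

Nov 10, sell 639: 639/783 × $7,125.00 → $5,814.65
Ending inventory (cost pool remaining) = $1,310.35

COGS = $5,814.65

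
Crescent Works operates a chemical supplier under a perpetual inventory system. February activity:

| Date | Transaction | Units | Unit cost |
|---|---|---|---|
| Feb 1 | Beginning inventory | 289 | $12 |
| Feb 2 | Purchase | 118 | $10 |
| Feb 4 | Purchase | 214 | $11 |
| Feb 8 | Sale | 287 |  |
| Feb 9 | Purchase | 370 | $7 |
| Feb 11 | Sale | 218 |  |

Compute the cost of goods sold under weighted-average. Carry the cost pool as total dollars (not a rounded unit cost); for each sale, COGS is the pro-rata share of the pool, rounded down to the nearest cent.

After Feb 1: 289 on hand, pool $3,468.00 (≈ $12.0000 each)
After Feb 2: 407 on hand, pool $4,648.00 (≈ $11.4201 each)
After Feb 4: 621 on hand, pool $7,002.00 (≈ $11.2754 each)
Feb 8, sell 287: 287/621 × $7,002.00 → $3,236.02
After Feb 9: 704 on hand, pool $6,355.98 (≈ $9.0284 each)
Feb 11, sell 218: 218/704 × $6,355.98 → $1,968.18
Total COGS = $3,236.02 + $1,968.18 = $5,204.20
Ending inventory (cost pool remaining) = $4,387.80

COGS = $5,204.20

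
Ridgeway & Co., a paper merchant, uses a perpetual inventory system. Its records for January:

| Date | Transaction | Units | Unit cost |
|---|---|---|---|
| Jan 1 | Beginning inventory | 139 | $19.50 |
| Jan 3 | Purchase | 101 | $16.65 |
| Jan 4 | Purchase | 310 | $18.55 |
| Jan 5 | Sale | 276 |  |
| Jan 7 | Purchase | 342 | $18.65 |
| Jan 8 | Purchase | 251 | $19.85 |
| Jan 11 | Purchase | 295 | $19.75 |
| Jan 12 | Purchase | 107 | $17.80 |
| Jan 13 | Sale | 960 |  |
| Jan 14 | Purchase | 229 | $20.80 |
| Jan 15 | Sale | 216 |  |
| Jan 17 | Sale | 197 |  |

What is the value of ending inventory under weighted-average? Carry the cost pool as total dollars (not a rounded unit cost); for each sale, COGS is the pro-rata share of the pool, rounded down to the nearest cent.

After Jan 1: 139 on hand, pool $2,710.50 (≈ $19.5000 each)
After Jan 3: 240 on hand, pool $4,392.15 (≈ $18.3006 each)
After Jan 4: 550 on hand, pool $10,142.65 (≈ $18.4412 each)
Jan 5, sell 276: 276/550 × $10,142.65 → $5,089.76
After Jan 7: 616 on hand, pool $11,431.19 (≈ $18.5571 each)
After Jan 8: 867 on hand, pool $16,413.54 (≈ $18.9314 each)
After Jan 11: 1162 on hand, pool $22,239.79 (≈ $19.1392 each)
After Jan 12: 1269 on hand, pool $24,144.39 (≈ $19.0263 each)
Jan 13, sell 960: 960/1269 × $24,144.39 → $18,265.25
After Jan 14: 538 on hand, pool $10,642.34 (≈ $19.7813 each)
Jan 15, sell 216: 216/538 × $10,642.34 → $4,272.76
Jan 17, sell 197: 197/322 × $6,369.58 → $3,896.91
Total COGS = $5,089.76 + $18,265.25 + $4,272.76 + $3,896.91 = $31,524.68
Ending inventory (cost pool remaining) = $2,472.67

Ending inventory = $2,472.67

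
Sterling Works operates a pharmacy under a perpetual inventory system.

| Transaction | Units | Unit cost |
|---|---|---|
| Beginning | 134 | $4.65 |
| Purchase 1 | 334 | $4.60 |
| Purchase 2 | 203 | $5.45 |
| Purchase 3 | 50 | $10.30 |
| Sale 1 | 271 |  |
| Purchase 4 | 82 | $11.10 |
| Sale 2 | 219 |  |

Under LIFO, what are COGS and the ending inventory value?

Sale 1 (271) [LIFO — newest first]: 50 @ $10.30 + 203 @ $5.45 + 18 @ $4.60 = $1,704.15
Sale 2 (219) [LIFO — newest first]: 82 @ $11.10 + 137 @ $4.60 = $1,540.40
Total COGS = $1,704.15 + $1,540.40 = $3,244.55
Ending inventory: 134 @ $4.65 + 179 @ $4.60 = $1,446.50

COGS = $3,244.55; ending inventory = $1,446.50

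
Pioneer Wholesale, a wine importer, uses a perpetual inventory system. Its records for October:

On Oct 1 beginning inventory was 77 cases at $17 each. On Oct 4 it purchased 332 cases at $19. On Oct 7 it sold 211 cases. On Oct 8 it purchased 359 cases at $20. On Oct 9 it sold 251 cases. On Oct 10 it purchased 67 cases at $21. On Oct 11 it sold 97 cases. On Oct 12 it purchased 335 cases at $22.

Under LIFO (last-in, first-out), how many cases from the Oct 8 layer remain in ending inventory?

Oct 7, 211 sold [LIFO — newest first]: 211 @ $19 = $4,009
Oct 9, 251 sold [LIFO — newest first]: 251 @ $20 = $5,020
Oct 11, 97 sold [LIFO — newest first]: 67 @ $21 + 30 @ $20 = $2,007
Total COGS = $4,009 + $5,020 + $2,007 = $11,036
Ending inventory: 77 @ $17 + 121 @ $19 + 78 @ $20 + 335 @ $22 = $12,538
Check: goods available $23,574 = COGS $11,036 + ending $12,538

78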